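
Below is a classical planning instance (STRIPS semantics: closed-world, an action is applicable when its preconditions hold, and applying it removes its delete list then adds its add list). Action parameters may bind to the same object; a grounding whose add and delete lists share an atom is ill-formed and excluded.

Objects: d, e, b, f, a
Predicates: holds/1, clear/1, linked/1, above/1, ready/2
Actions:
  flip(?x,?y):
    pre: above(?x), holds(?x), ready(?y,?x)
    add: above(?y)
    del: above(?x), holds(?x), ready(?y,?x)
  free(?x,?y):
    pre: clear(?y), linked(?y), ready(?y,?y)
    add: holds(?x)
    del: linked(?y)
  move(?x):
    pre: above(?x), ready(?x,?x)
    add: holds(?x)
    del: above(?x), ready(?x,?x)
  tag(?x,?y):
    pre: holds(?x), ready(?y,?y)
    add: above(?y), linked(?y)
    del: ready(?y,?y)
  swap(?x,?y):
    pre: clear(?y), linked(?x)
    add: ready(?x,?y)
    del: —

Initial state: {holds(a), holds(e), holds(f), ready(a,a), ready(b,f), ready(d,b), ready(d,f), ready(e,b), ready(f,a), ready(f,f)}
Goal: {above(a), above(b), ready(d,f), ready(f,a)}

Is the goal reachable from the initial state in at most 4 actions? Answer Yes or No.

1. tag(e,f)  →  {above(f), holds(a), holds(e), holds(f), linked(f), ready(a,a), ready(b,f), ready(d,b), ready(d,f), ready(e,b), ready(f,a)}
2. flip(f,b)  →  {above(b), holds(a), holds(e), linked(f), ready(a,a), ready(d,b), ready(d,f), ready(e,b), ready(f,a)}
3. tag(e,a)  →  {above(a), above(b), holds(a), holds(e), linked(a), linked(f), ready(d,b), ready(d,f), ready(e,b), ready(f,a)}
optimal plan length = 3; 3 ≤ 4

Yes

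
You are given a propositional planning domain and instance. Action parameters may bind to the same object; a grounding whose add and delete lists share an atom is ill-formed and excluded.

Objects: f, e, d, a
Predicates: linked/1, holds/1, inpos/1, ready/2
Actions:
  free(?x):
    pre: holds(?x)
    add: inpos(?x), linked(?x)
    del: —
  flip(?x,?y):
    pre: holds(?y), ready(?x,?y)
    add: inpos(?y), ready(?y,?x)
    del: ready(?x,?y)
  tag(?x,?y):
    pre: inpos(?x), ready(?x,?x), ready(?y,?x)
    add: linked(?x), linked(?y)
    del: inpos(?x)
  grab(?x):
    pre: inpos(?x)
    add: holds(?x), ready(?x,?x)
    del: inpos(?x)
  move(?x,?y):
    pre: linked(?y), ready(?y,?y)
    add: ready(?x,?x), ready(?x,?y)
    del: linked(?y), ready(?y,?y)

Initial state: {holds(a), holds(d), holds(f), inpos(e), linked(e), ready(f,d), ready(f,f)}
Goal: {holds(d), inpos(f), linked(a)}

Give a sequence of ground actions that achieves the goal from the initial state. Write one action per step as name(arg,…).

free(f); free(a)

1. free(f)  →  {holds(a), holds(d), holds(f), inpos(e), inpos(f), linked(e), linked(f), ready(f,d), ready(f,f)}
2. free(a)  →  {holds(a), holds(d), holds(f), inpos(a), inpos(e), inpos(f), linked(a), linked(e), linked(f), ready(f,d), ready(f,f)}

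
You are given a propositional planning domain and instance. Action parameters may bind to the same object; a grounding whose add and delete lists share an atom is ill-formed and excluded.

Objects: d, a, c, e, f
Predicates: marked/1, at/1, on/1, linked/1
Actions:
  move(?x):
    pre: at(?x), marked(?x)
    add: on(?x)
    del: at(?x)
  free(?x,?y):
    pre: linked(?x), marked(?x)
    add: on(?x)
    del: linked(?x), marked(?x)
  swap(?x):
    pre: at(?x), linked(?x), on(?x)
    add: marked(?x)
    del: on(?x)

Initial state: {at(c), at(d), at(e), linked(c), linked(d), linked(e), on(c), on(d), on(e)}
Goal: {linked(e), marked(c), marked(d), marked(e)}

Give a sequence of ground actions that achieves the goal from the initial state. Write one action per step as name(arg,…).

1. swap(d)  →  {at(c), at(d), at(e), linked(c), linked(d), linked(e), marked(d), on(c), on(e)}
2. swap(c)  →  {at(c), at(d), at(e), linked(c), linked(d), linked(e), marked(c), marked(d), on(e)}
3. swap(e)  →  {at(c), at(d), at(e), linked(c), linked(d), linked(e), marked(c), marked(d), marked(e)}

swap(d); swap(c); swap(e)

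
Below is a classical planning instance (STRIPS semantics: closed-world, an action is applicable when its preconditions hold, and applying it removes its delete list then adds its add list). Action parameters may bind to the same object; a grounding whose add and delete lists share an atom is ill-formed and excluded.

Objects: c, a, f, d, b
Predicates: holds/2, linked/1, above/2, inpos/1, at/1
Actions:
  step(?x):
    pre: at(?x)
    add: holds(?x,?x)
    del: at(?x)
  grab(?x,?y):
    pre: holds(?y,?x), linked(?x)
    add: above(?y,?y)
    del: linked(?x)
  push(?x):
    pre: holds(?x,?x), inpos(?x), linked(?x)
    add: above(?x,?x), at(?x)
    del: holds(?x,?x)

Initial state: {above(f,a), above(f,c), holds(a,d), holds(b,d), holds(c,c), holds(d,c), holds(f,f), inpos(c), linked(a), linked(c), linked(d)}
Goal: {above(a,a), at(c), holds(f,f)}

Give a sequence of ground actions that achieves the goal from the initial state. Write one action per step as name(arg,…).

1. grab(d,a)  →  {above(a,a), above(f,a), above(f,c), holds(a,d), holds(b,d), holds(c,c), holds(d,c), holds(f,f), inpos(c), linked(a), linked(c)}
2. push(c)  →  {above(a,a), above(c,c), above(f,a), above(f,c), at(c), holds(a,d), holds(b,d), holds(d,c), holds(f,f), inpos(c), linked(a), linked(c)}

grab(d,a); push(c)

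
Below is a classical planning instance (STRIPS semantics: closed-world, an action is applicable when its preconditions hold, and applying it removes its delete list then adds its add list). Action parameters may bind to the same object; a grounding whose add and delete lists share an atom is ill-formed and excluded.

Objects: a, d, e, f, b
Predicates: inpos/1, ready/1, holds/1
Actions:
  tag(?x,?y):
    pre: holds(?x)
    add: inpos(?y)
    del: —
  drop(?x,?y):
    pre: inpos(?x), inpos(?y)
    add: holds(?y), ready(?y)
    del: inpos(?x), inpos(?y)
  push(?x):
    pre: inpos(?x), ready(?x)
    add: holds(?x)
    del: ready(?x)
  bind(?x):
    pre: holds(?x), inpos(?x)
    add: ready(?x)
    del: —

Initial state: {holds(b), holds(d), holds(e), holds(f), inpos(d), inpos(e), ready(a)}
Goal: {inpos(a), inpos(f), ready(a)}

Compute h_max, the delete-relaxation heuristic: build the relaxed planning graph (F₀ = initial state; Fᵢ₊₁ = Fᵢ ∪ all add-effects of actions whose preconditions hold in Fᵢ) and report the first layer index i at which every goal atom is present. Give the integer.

F0 = init (7 atoms)
F1 = F0 ∪ {inpos(a), inpos(b), inpos(f), ready(d), ready(e)}  (12 atoms)
goal ⊆ F1  ⇒  h_max = 1

1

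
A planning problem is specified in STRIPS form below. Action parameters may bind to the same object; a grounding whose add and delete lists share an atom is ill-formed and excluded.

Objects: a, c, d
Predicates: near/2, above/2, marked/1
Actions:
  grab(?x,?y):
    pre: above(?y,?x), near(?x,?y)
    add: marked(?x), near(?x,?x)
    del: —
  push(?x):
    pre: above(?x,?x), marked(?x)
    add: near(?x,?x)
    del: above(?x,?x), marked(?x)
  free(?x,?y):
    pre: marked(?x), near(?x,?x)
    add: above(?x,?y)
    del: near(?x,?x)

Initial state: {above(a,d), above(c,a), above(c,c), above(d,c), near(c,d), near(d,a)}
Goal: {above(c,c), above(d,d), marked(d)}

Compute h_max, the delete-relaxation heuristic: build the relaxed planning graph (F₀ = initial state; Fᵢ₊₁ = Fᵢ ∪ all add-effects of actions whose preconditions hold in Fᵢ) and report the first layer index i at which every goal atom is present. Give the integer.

F0 = init (6 atoms)
F1 = F0 ∪ {marked(c), marked(d), near(c,c), near(d,d)}  (10 atoms)
F2 = F1 ∪ {above(c,d), above(d,a), above(d,d)}  (13 atoms)
goal ⊆ F2  ⇒  h_max = 2

2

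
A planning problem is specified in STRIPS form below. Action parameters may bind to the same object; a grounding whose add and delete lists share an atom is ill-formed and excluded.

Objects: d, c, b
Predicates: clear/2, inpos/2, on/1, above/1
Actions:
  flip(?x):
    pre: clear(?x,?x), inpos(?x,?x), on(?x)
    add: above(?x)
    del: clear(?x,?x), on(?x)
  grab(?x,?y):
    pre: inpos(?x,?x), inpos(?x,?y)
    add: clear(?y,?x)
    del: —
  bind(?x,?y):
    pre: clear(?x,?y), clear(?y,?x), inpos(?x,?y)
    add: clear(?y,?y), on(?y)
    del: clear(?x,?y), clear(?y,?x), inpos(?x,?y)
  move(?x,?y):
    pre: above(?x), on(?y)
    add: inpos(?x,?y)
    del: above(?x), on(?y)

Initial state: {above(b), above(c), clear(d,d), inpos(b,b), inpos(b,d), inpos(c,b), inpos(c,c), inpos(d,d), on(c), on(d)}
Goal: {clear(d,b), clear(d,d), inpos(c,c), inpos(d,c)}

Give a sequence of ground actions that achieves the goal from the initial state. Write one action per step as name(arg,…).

1. flip(d)  →  {above(b), above(c), above(d), inpos(b,b), inpos(b,d), inpos(c,b), inpos(c,c), inpos(d,d), on(c)}
2. grab(d,d)  →  {above(b), above(c), above(d), clear(d,d), inpos(b,b), inpos(b,d), inpos(c,b), inpos(c,c), inpos(d,d), on(c)}
3. grab(b,d)  →  {above(b), above(c), above(d), clear(d,b), clear(d,d), inpos(b,b), inpos(b,d), inpos(c,b), inpos(c,c), inpos(d,d), on(c)}
4. move(d,c)  →  {above(b), above(c), clear(d,b), clear(d,d), inpos(b,b), inpos(b,d), inpos(c,b), inpos(c,c), inpos(d,c), inpos(d,d)}

flip(d); grab(d,d); grab(b,d); move(d,c)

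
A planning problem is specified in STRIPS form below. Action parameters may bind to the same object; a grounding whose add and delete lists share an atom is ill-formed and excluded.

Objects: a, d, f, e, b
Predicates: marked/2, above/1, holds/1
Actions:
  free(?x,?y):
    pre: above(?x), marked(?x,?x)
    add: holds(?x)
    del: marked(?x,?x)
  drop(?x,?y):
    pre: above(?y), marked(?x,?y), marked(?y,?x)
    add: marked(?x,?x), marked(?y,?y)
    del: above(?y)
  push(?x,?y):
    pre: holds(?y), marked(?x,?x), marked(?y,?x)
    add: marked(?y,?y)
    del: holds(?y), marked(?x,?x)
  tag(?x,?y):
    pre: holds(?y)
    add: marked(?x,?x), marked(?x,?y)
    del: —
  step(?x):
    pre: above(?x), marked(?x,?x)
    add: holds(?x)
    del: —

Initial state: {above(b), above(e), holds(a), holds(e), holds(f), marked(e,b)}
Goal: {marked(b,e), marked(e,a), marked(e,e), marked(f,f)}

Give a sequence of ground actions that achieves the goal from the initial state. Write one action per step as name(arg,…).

1. tag(f,a)  →  {above(b), above(e), holds(a), holds(e), holds(f), marked(e,b), marked(f,a), marked(f,f)}
2. tag(e,a)  →  {above(b), above(e), holds(a), holds(e), holds(f), marked(e,a), marked(e,b), marked(e,e), marked(f,a), marked(f,f)}
3. tag(b,e)  →  {above(b), above(e), holds(a), holds(e), holds(f), marked(b,b), marked(b,e), marked(e,a), marked(e,b), marked(e,e), marked(f,a), marked(f,f)}

tag(f,a); tag(e,a); tag(b,e)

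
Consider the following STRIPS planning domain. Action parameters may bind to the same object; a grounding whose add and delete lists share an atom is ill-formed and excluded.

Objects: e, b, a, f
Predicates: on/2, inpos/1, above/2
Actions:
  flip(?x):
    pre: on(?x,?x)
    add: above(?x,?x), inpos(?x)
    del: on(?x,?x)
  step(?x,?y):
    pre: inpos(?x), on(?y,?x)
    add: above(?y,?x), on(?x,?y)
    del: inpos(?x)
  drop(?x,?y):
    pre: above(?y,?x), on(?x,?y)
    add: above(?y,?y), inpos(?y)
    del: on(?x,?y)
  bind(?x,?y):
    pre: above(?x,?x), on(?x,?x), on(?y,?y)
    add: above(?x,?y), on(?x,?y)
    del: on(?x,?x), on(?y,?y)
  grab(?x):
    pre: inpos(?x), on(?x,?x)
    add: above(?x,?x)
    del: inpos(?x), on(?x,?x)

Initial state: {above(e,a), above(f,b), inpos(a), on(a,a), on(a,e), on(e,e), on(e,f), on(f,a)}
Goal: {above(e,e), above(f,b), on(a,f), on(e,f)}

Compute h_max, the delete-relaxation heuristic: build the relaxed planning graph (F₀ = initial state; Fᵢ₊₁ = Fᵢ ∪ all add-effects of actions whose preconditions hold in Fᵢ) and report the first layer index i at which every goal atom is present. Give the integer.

F0 = init (8 atoms)
F1 = F0 ∪ {above(a,a), above(e,e), above(f,a), inpos(e), on(a,f)}  (13 atoms)
goal ⊆ F1  ⇒  h_max = 1

1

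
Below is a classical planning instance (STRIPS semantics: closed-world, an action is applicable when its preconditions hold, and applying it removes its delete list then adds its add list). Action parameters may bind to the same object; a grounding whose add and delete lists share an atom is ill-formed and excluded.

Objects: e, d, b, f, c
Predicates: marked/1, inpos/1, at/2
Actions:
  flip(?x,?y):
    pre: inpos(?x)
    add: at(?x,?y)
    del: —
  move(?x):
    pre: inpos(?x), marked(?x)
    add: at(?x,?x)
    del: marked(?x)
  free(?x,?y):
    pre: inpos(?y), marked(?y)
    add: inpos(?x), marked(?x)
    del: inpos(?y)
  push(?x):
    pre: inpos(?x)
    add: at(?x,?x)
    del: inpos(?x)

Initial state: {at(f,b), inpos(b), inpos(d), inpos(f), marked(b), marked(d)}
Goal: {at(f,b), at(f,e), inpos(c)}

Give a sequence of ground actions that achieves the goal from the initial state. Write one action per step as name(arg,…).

1. flip(f,e)  →  {at(f,b), at(f,e), inpos(b), inpos(d), inpos(f), marked(b), marked(d)}
2. free(c,d)  →  {at(f,b), at(f,e), inpos(b), inpos(c), inpos(f), marked(b), marked(c), marked(d)}

flip(f,e); free(c,d)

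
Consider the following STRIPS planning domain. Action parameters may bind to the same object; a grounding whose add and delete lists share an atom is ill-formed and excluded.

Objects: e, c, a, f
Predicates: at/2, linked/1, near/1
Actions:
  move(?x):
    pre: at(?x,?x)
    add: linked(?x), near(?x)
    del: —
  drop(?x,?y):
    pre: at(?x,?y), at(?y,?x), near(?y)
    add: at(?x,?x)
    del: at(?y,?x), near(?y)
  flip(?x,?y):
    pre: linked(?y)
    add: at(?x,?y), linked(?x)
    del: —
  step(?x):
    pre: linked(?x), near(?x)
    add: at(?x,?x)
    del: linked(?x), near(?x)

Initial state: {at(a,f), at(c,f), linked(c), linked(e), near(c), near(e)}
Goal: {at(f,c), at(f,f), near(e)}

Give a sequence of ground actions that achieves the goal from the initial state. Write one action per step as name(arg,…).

flip(f,c); drop(f,c)

1. flip(f,c)  →  {at(a,f), at(c,f), at(f,c), linked(c), linked(e), linked(f), near(c), near(e)}
2. drop(f,c)  →  {at(a,f), at(f,c), at(f,f), linked(c), linked(e), linked(f), near(e)}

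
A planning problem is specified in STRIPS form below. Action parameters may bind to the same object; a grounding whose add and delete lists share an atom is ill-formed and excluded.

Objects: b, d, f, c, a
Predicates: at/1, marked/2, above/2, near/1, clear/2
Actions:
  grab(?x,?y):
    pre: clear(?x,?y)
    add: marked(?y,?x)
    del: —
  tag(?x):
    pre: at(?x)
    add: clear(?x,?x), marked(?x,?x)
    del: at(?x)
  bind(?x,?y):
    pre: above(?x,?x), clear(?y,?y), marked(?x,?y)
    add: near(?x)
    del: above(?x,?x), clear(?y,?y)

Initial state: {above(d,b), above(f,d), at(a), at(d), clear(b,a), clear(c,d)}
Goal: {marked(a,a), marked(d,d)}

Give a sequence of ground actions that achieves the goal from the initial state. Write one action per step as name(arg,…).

tag(d); tag(a)

1. tag(d)  →  {above(d,b), above(f,d), at(a), clear(b,a), clear(c,d), clear(d,d), marked(d,d)}
2. tag(a)  →  {above(d,b), above(f,d), clear(a,a), clear(b,a), clear(c,d), clear(d,d), marked(a,a), marked(d,d)}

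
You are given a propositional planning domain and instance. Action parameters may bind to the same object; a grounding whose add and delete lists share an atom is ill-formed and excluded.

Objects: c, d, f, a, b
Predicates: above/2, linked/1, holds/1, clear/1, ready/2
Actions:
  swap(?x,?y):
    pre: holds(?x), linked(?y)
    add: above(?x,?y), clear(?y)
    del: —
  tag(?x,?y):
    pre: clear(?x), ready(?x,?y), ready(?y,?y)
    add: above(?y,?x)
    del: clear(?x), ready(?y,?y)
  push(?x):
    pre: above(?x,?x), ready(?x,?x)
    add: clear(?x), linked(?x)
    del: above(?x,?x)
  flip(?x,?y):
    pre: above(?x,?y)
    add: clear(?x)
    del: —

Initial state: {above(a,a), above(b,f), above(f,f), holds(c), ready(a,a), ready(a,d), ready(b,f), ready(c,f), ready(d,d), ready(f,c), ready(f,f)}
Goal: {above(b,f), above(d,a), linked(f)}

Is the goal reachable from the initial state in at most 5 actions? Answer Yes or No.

1. push(f)  →  {above(a,a), above(b,f), clear(f), holds(c), linked(f), ready(a,a), ready(a,d), ready(b,f), ready(c,f), ready(d,d), ready(f,c), ready(f,f)}
2. push(a)  →  {above(b,f), clear(a), clear(f), holds(c), linked(a), linked(f), ready(a,a), ready(a,d), ready(b,f), ready(c,f), ready(d,d), ready(f,c), ready(f,f)}
3. tag(a,d)  →  {above(b,f), above(d,a), clear(f), holds(c), linked(a), linked(f), ready(a,a), ready(a,d), ready(b,f), ready(c,f), ready(f,c), ready(f,f)}
optimal plan length = 3; 3 ≤ 5

Yes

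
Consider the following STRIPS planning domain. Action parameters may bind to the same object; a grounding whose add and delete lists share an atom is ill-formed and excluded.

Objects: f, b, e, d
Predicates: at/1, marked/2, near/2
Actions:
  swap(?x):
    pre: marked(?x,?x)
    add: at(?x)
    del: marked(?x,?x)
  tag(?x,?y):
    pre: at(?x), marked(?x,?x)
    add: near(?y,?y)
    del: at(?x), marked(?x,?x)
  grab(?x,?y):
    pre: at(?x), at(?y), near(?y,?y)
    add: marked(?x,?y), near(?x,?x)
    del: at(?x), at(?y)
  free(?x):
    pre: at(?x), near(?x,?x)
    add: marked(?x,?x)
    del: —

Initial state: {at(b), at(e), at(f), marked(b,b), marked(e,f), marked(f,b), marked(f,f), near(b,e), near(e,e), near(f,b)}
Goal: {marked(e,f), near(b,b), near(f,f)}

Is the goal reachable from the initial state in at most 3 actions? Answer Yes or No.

Yes

1. tag(f,f)  →  {at(b), at(e), marked(b,b), marked(e,f), marked(f,b), near(b,e), near(e,e), near(f,b), near(f,f)}
2. tag(b,b)  →  {at(e), marked(e,f), marked(f,b), near(b,b), near(b,e), near(e,e), near(f,b), near(f,f)}
optimal plan length = 2; 2 ≤ 3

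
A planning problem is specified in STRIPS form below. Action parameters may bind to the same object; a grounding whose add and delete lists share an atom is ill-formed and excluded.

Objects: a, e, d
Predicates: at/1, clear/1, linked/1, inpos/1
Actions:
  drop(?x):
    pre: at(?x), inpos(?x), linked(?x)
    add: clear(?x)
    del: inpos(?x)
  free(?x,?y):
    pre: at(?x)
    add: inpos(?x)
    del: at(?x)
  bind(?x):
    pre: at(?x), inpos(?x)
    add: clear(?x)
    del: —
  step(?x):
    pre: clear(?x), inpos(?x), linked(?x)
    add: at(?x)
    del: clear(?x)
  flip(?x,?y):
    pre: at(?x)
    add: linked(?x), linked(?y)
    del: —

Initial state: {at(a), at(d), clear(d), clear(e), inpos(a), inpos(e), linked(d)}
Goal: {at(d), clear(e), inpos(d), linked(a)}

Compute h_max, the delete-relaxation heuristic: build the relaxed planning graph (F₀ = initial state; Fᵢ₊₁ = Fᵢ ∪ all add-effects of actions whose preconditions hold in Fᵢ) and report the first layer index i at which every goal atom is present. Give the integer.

F0 = init (7 atoms)
F1 = F0 ∪ {clear(a), inpos(d), linked(a), linked(e)}  (11 atoms)
goal ⊆ F1  ⇒  h_max = 1

1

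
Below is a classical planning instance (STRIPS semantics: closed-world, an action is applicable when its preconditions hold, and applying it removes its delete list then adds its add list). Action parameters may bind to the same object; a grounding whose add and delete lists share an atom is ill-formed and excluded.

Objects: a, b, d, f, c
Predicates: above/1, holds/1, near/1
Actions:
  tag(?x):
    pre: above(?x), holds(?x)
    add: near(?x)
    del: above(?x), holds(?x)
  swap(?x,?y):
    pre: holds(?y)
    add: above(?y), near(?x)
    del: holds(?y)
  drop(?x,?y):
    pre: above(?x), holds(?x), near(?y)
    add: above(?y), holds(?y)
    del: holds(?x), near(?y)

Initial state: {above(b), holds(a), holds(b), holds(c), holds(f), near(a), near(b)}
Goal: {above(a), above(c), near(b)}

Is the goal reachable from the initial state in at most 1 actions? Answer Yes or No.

No

1. swap(a,a)  →  {above(a), above(b), holds(b), holds(c), holds(f), near(a), near(b)}
2. swap(a,c)  →  {above(a), above(b), above(c), holds(b), holds(f), near(a), near(b)}
optimal plan length = 2; 2 > 1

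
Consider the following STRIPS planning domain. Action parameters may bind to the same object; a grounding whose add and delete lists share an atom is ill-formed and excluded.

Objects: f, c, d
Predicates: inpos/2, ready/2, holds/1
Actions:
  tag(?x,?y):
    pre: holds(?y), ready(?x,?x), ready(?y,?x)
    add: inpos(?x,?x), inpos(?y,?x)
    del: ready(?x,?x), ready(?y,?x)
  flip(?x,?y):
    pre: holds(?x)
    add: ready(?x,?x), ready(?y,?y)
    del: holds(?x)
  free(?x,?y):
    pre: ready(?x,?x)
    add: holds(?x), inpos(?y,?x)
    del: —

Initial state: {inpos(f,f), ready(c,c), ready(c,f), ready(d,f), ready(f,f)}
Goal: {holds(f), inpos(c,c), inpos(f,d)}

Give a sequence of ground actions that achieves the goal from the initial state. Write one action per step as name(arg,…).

1. free(f,f)  →  {holds(f), inpos(f,f), ready(c,c), ready(c,f), ready(d,f), ready(f,f)}
2. free(c,c)  →  {holds(c), holds(f), inpos(c,c), inpos(f,f), ready(c,c), ready(c,f), ready(d,f), ready(f,f)}
3. flip(c,d)  →  {holds(f), inpos(c,c), inpos(f,f), ready(c,c), ready(c,f), ready(d,d), ready(d,f), ready(f,f)}
4. free(d,f)  →  {holds(d), holds(f), inpos(c,c), inpos(f,d), inpos(f,f), ready(c,c), ready(c,f), ready(d,d), ready(d,f), ready(f,f)}

free(f,f); free(c,c); flip(c,d); free(d,f)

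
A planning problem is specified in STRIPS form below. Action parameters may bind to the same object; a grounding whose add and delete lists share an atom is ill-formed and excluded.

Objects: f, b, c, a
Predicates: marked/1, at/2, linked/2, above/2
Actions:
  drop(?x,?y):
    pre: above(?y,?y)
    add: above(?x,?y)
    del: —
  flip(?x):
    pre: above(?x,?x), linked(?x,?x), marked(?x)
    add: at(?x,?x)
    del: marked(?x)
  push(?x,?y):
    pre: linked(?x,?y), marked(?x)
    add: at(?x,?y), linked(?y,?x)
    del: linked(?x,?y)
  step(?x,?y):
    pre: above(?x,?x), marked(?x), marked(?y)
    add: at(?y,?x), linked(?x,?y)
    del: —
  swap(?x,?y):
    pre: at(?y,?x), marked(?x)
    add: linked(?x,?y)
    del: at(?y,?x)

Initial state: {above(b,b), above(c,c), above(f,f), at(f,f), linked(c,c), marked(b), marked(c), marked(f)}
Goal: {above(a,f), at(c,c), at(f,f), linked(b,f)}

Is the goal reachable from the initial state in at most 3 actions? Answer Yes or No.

Yes

1. drop(a,f)  →  {above(a,f), above(b,b), above(c,c), above(f,f), at(f,f), linked(c,c), marked(b), marked(c), marked(f)}
2. flip(c)  →  {above(a,f), above(b,b), above(c,c), above(f,f), at(c,c), at(f,f), linked(c,c), marked(b), marked(f)}
3. step(b,f)  →  {above(a,f), above(b,b), above(c,c), above(f,f), at(c,c), at(f,b), at(f,f), linked(b,f), linked(c,c), marked(b), marked(f)}
optimal plan length = 3; 3 ≤ 3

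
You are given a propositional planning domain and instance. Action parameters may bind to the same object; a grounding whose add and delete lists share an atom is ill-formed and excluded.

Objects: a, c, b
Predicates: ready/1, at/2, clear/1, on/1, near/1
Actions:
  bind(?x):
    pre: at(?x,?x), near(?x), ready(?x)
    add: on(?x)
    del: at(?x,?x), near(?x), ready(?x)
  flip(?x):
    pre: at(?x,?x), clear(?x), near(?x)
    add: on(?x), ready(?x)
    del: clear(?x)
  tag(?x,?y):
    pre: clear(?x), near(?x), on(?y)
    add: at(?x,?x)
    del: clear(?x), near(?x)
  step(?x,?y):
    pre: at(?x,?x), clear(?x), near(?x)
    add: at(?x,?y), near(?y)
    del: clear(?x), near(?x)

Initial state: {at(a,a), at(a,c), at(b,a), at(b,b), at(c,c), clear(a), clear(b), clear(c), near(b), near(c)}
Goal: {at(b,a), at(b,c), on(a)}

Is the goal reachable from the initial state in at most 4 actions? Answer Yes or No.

1. step(c,a)  →  {at(a,a), at(a,c), at(b,a), at(b,b), at(c,a), at(c,c), clear(a), clear(b), near(a), near(b)}
2. flip(a)  →  {at(a,a), at(a,c), at(b,a), at(b,b), at(c,a), at(c,c), clear(b), near(a), near(b), on(a), ready(a)}
3. step(b,c)  →  {at(a,a), at(a,c), at(b,a), at(b,b), at(b,c), at(c,a), at(c,c), near(a), near(c), on(a), ready(a)}
optimal plan length = 3; 3 ≤ 4

Yes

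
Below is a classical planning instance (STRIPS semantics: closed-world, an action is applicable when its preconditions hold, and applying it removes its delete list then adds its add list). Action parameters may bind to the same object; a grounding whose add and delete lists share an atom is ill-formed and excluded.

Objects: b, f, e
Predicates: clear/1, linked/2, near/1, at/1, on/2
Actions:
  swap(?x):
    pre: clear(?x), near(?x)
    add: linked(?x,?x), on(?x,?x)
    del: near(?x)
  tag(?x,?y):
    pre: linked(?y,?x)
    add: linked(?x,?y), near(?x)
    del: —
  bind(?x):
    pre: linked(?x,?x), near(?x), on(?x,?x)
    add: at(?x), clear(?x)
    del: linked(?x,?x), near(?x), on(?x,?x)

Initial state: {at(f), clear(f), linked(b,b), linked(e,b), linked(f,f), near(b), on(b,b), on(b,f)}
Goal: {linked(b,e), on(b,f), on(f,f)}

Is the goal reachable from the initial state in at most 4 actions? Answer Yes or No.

1. tag(b,e)  →  {at(f), clear(f), linked(b,b), linked(b,e), linked(e,b), linked(f,f), near(b), on(b,b), on(b,f)}
2. tag(f,f)  →  {at(f), clear(f), linked(b,b), linked(b,e), linked(e,b), linked(f,f), near(b), near(f), on(b,b), on(b,f)}
3. swap(f)  →  {at(f), clear(f), linked(b,b), linked(b,e), linked(e,b), linked(f,f), near(b), on(b,b), on(b,f), on(f,f)}
optimal plan length = 3; 3 ≤ 4

Yes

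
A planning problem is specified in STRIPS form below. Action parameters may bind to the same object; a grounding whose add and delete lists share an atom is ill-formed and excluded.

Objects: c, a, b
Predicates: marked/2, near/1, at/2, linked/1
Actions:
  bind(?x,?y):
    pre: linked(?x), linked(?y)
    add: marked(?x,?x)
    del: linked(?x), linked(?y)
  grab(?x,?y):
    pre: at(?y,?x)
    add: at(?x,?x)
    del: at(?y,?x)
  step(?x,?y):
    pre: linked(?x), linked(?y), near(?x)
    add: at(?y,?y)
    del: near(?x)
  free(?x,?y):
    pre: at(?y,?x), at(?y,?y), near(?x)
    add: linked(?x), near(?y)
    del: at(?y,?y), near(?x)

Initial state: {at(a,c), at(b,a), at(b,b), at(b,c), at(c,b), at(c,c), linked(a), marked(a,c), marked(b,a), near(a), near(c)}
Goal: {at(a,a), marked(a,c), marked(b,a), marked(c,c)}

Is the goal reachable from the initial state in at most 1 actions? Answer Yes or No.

No

1. grab(a,b)  →  {at(a,a), at(a,c), at(b,b), at(b,c), at(c,b), at(c,c), linked(a), marked(a,c), marked(b,a), near(a), near(c)}
2. free(c,b)  →  {at(a,a), at(a,c), at(b,c), at(c,b), at(c,c), linked(a), linked(c), marked(a,c), marked(b,a), near(a), near(b)}
3. bind(c,c)  →  {at(a,a), at(a,c), at(b,c), at(c,b), at(c,c), linked(a), marked(a,c), marked(b,a), marked(c,c), near(a), near(b)}
optimal plan length = 3; 3 > 1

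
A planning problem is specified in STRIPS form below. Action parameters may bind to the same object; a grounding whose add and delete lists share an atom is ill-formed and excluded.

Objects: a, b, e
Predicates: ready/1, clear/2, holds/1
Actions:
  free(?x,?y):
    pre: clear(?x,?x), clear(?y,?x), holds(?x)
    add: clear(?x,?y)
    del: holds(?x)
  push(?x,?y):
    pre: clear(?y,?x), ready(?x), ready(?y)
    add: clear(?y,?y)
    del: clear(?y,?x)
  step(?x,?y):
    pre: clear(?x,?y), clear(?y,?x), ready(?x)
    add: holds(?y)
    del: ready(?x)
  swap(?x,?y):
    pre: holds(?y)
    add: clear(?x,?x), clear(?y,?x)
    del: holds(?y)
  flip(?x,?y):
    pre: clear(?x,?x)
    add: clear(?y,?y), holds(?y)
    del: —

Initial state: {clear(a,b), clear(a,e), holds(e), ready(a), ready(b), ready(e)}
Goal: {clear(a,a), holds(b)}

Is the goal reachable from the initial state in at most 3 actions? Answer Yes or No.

1. push(b,a)  →  {clear(a,a), clear(a,e), holds(e), ready(a), ready(b), ready(e)}
2. flip(a,b)  →  {clear(a,a), clear(a,e), clear(b,b), holds(b), holds(e), ready(a), ready(b), ready(e)}
optimal plan length = 2; 2 ≤ 3

Yes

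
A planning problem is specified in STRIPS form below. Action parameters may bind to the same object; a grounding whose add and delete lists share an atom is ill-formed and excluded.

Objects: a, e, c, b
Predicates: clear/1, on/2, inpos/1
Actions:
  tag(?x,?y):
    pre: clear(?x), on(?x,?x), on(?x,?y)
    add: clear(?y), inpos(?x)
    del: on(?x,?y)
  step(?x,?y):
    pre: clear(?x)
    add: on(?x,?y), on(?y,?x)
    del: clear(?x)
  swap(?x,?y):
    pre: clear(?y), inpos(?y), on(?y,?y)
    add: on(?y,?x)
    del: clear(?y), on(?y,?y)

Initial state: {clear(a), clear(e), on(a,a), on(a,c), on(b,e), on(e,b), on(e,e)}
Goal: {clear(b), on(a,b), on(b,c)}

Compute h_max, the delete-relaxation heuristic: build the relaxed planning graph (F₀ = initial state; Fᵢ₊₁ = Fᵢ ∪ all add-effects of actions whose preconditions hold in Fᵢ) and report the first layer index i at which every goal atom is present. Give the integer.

F0 = init (7 atoms)
F1 = F0 ∪ {clear(b), clear(c), inpos(a), inpos(e), on(a,b), on(a,e), on(b,a), on(c,a), on(c,e), on(e,a), on(e,c)}  (18 atoms)
F2 = F1 ∪ {on(b,b), on(b,c), on(c,b), on(c,c)}  (22 atoms)
goal ⊆ F2  ⇒  h_max = 2

2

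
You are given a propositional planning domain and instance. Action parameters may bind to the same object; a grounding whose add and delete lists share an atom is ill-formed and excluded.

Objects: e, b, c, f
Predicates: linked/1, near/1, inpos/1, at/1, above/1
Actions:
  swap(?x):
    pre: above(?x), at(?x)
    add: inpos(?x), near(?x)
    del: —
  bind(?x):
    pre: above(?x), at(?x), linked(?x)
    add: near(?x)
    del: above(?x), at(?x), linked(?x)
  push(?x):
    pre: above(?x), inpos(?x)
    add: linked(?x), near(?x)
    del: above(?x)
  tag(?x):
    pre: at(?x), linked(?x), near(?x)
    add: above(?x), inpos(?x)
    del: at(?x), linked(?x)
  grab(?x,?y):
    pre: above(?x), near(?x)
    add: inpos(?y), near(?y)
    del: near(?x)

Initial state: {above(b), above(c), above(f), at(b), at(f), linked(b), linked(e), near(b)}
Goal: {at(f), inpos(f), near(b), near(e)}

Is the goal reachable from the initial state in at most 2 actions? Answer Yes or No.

1. swap(f)  →  {above(b), above(c), above(f), at(b), at(f), inpos(f), linked(b), linked(e), near(b), near(f)}
2. grab(f,e)  →  {above(b), above(c), above(f), at(b), at(f), inpos(e), inpos(f), linked(b), linked(e), near(b), near(e)}
optimal plan length = 2; 2 ≤ 2

Yes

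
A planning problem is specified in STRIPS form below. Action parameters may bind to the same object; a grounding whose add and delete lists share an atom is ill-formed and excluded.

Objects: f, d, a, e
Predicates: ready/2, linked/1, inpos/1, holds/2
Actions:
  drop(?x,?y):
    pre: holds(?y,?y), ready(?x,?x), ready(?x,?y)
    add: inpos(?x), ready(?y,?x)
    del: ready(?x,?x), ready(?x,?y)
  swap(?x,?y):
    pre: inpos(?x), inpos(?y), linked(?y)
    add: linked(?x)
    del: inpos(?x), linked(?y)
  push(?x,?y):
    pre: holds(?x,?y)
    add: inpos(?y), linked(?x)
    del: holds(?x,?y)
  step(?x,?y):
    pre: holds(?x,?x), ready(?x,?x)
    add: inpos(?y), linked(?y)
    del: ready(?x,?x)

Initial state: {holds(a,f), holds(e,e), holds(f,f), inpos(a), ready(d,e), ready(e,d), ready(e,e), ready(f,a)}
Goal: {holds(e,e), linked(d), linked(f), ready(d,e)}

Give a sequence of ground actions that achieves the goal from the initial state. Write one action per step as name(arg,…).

1. push(f,f)  →  {holds(a,f), holds(e,e), inpos(a), inpos(f), linked(f), ready(d,e), ready(e,d), ready(e,e), ready(f,a)}
2. step(e,d)  →  {holds(a,f), holds(e,e), inpos(a), inpos(d), inpos(f), linked(d), linked(f), ready(d,e), ready(e,d), ready(f,a)}

push(f,f); step(e,d)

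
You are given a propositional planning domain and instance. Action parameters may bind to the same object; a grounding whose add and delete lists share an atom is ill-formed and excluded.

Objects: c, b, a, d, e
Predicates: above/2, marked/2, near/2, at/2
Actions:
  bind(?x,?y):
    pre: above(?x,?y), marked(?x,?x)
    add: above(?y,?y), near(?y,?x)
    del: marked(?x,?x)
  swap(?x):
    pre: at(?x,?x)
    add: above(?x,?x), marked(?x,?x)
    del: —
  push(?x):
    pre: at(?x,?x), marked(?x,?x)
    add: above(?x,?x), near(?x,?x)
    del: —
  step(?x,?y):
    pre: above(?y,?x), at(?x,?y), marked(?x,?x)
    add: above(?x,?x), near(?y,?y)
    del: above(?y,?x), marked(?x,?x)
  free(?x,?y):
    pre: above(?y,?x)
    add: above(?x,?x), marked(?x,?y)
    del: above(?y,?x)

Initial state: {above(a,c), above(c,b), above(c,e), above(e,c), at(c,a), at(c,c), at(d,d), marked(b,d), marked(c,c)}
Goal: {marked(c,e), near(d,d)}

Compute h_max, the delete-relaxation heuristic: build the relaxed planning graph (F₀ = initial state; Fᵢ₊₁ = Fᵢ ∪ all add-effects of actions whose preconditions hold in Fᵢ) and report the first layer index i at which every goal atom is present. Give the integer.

2

F0 = init (9 atoms)
F1 = F0 ∪ {above(b,b), above(c,c), above(d,d), above(e,e), marked(b,c), marked(c,a), marked(c,e), marked(d,d), marked(e,c), near(a,a), near(b,c), near(c,c), near(e,c)}  (22 atoms)
F2 = F1 ∪ {near(d,d)}  (23 atoms)
goal ⊆ F2  ⇒  h_max = 2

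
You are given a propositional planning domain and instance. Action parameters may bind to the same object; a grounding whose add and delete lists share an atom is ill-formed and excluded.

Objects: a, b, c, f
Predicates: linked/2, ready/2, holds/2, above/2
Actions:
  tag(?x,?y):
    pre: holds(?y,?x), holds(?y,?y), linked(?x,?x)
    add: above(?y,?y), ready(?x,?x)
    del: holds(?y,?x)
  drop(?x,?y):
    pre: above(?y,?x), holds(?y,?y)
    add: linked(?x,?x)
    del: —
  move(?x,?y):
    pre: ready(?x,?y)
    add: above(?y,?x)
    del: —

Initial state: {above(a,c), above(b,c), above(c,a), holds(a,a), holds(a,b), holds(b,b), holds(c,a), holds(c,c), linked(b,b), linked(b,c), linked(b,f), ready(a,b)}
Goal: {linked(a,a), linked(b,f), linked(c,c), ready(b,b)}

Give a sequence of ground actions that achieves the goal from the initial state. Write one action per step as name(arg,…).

tag(b,a); drop(a,a); drop(c,a)

1. tag(b,a)  →  {above(a,a), above(a,c), above(b,c), above(c,a), holds(a,a), holds(b,b), holds(c,a), holds(c,c), linked(b,b), linked(b,c), linked(b,f), ready(a,b), ready(b,b)}
2. drop(a,a)  →  {above(a,a), above(a,c), above(b,c), above(c,a), holds(a,a), holds(b,b), holds(c,a), holds(c,c), linked(a,a), linked(b,b), linked(b,c), linked(b,f), ready(a,b), ready(b,b)}
3. drop(c,a)  →  {above(a,a), above(a,c), above(b,c), above(c,a), holds(a,a), holds(b,b), holds(c,a), holds(c,c), linked(a,a), linked(b,b), linked(b,c), linked(b,f), linked(c,c), ready(a,b), ready(b,b)}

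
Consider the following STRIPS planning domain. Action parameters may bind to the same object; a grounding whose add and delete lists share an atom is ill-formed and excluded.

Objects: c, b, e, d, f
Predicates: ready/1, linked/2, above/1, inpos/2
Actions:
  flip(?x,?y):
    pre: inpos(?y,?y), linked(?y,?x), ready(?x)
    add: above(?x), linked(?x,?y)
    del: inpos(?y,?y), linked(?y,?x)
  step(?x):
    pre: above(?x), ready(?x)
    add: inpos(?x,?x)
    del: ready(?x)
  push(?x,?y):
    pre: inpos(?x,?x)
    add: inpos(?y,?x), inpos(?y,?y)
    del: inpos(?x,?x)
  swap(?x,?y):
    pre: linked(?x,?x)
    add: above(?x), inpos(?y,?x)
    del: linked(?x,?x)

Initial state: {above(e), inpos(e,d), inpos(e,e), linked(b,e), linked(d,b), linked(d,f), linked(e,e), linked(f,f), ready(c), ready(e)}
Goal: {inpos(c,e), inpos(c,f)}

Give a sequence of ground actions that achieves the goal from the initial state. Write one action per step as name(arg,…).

1. push(e,c)  →  {above(e), inpos(c,c), inpos(c,e), inpos(e,d), linked(b,e), linked(d,b), linked(d,f), linked(e,e), linked(f,f), ready(c), ready(e)}
2. swap(f,c)  →  {above(e), above(f), inpos(c,c), inpos(c,e), inpos(c,f), inpos(e,d), linked(b,e), linked(d,b), linked(d,f), linked(e,e), ready(c), ready(e)}

push(e,c); swap(f,c)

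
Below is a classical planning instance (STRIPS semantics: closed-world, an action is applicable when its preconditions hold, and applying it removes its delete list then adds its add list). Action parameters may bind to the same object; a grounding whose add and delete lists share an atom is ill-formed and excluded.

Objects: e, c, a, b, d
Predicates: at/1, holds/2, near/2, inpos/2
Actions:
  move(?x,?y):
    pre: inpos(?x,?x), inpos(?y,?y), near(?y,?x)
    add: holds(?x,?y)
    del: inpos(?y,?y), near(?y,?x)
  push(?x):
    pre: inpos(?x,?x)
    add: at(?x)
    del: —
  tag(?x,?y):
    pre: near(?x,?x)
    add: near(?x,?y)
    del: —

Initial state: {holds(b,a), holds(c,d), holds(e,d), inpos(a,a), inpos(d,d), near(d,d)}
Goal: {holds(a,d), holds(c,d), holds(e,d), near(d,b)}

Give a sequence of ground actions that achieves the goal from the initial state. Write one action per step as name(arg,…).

tag(d,a); move(a,d); tag(d,b)

1. tag(d,a)  →  {holds(b,a), holds(c,d), holds(e,d), inpos(a,a), inpos(d,d), near(d,a), near(d,d)}
2. move(a,d)  →  {holds(a,d), holds(b,a), holds(c,d), holds(e,d), inpos(a,a), near(d,d)}
3. tag(d,b)  →  {holds(a,d), holds(b,a), holds(c,d), holds(e,d), inpos(a,a), near(d,b), near(d,d)}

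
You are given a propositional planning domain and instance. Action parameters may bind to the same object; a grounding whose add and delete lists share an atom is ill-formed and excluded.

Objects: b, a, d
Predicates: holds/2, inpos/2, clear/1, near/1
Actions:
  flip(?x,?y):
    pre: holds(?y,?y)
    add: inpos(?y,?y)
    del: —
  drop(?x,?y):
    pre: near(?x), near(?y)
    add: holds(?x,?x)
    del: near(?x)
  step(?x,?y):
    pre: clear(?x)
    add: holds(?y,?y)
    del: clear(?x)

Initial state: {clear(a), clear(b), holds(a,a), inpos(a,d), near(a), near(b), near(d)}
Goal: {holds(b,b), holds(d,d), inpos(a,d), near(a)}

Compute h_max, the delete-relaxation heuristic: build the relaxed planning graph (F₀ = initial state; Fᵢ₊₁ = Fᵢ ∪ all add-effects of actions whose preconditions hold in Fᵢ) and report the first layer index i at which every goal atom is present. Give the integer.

1

F0 = init (7 atoms)
F1 = F0 ∪ {holds(b,b), holds(d,d), inpos(a,a)}  (10 atoms)
goal ⊆ F1  ⇒  h_max = 1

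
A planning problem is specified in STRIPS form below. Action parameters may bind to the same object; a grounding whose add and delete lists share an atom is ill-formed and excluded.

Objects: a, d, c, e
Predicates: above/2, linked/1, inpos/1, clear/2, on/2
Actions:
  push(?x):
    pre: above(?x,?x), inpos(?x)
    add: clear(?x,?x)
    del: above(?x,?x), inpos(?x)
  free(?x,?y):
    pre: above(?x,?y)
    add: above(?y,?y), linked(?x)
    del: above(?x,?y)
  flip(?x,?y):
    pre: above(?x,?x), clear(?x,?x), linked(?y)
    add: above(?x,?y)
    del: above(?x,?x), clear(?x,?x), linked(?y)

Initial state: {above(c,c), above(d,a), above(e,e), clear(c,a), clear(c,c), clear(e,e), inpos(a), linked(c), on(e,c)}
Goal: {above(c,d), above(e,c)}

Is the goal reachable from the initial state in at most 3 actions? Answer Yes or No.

Yes

1. free(d,a)  →  {above(a,a), above(c,c), above(e,e), clear(c,a), clear(c,c), clear(e,e), inpos(a), linked(c), linked(d), on(e,c)}
2. flip(c,d)  →  {above(a,a), above(c,d), above(e,e), clear(c,a), clear(e,e), inpos(a), linked(c), on(e,c)}
3. flip(e,c)  →  {above(a,a), above(c,d), above(e,c), clear(c,a), inpos(a), on(e,c)}
optimal plan length = 3; 3 ≤ 3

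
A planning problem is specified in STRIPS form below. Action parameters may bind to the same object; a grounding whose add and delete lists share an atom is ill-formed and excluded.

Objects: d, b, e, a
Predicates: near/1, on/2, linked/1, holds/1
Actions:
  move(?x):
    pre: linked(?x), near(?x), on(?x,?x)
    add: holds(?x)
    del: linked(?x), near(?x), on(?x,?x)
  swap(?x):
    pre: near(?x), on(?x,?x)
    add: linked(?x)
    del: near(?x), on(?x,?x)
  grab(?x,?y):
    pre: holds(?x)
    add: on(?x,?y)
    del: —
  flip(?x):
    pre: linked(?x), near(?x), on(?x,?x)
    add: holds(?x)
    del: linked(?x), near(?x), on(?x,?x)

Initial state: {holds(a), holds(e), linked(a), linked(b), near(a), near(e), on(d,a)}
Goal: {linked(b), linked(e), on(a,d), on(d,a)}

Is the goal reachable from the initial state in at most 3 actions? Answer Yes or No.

Yes

1. grab(e,e)  →  {holds(a), holds(e), linked(a), linked(b), near(a), near(e), on(d,a), on(e,e)}
2. swap(e)  →  {holds(a), holds(e), linked(a), linked(b), linked(e), near(a), on(d,a)}
3. grab(a,d)  →  {holds(a), holds(e), linked(a), linked(b), linked(e), near(a), on(a,d), on(d,a)}
optimal plan length = 3; 3 ≤ 3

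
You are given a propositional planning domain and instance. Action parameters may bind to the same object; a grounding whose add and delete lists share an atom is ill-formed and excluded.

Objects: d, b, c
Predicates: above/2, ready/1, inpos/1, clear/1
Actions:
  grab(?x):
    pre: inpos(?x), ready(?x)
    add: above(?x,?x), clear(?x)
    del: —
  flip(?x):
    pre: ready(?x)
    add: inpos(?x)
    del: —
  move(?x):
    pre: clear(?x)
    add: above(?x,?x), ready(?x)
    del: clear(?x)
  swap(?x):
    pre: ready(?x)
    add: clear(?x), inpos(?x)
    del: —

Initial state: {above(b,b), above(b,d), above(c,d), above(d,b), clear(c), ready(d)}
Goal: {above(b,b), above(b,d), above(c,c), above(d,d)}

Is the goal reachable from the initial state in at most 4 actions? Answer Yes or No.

Yes

1. flip(d)  →  {above(b,b), above(b,d), above(c,d), above(d,b), clear(c), inpos(d), ready(d)}
2. grab(d)  →  {above(b,b), above(b,d), above(c,d), above(d,b), above(d,d), clear(c), clear(d), inpos(d), ready(d)}
3. move(c)  →  {above(b,b), above(b,d), above(c,c), above(c,d), above(d,b), above(d,d), clear(d), inpos(d), ready(c), ready(d)}
optimal plan length = 3; 3 ≤ 4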